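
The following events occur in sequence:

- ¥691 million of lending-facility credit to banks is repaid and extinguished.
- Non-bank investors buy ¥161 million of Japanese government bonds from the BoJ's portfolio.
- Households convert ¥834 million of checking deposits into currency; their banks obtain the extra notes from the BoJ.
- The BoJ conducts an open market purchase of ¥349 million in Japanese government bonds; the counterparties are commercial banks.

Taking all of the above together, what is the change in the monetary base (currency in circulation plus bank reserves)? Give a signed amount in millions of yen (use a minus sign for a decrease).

BoJ balance sheet:
  Assets:      Securities +¥188M, Loans to banks −¥691M
  Liabilities: Bank reserves −¥1337M, Currency in circulation +¥834M
Commercial banking system:
  Assets:      Reserves at CB −¥1337M, Securities −¥349M
  Liabilities: Checkable deposits −¥995M, Borrowings from CB −¥691M
Monetary base = currency + reserves: +¥834M + (−¥1337M) = -¥503 million.

-¥503 million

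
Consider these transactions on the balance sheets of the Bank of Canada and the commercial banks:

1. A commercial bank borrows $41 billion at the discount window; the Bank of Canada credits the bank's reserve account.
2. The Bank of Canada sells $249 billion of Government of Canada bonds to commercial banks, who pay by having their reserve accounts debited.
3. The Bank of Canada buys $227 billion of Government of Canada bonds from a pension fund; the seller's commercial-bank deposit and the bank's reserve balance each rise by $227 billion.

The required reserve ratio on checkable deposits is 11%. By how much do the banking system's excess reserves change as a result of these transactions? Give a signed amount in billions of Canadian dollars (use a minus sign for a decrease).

-$5.97 billion

Discount-window loan $41 billion: reserves +$41B, deposits 0.
OMO sale (to banks) $249 billion: reserves −$249B, deposits 0.
Asset purchase (from non-banks) $227 billion: reserves +$227B, deposits +$227B.
Totals: Δreserves = +$19B, Δdeposits = +$227B.
Δrequired reserves = 11% × +$227B = +$24.97B.
Δexcess reserves = Δreserves − Δrequired = +$19B − (+$24.97B) = -$5.97 billion.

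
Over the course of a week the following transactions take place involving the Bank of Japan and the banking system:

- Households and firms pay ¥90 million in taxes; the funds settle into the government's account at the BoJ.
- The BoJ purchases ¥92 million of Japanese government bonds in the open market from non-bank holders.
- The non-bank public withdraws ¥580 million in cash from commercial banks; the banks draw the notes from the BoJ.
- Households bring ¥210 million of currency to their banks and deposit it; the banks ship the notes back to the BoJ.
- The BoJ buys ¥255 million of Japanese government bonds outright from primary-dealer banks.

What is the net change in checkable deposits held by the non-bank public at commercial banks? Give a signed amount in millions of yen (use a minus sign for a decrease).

-¥368 million

Government account inflow ¥90 million: non-bank counterparties' bank balances fall → −¥90M.
Asset purchase (from non-banks) ¥92 million: non-bank counterparties' bank balances rise → +¥92M.
Currency withdrawal ¥580 million: non-bank counterparties' bank balances fall → −¥580M.
Currency deposit ¥210 million: non-bank counterparties' bank balances rise → +¥210M.
OMO purchase (from banks) ¥255 million: the counterparty is a bank, so public deposits are unchanged → 0.
Net: −90 + 92 − 580 + 210 + 0 = -¥368 million.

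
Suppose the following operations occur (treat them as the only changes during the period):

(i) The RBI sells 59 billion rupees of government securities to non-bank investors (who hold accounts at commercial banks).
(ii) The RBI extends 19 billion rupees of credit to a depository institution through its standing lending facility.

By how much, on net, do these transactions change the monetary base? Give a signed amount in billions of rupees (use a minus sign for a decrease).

-40 billion

Asset sale (to non-banks) 59 billion rupees: RBI balance sheet contracts → −59B.
Discount-window loan 19 billion rupees: RBI balance sheet expands → +19B.
Net: −59 + 19 = -40 billion.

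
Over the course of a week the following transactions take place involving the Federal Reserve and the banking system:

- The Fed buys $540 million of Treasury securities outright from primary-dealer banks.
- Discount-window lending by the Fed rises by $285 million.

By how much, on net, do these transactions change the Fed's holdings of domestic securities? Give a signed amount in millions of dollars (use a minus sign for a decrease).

+$540 million

Fed balance sheet:
  Assets:      Securities +$540M, Loans to banks +$285M
  Liabilities: Bank reserves +$825M
So the change in the Fed's holdings of domestic securities is +$540 million.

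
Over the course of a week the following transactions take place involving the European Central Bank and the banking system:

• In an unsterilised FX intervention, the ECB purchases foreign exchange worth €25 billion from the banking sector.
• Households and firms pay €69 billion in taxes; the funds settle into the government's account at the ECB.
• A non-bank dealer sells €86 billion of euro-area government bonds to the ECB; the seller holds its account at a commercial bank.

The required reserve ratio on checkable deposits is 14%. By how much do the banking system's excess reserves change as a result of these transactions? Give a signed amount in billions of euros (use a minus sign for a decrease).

+€39.62 billion

FX purchase €25 billion: reserves +€25B, deposits 0.
Government account inflow €69 billion: reserves −€69B, deposits −€69B.
Asset purchase (from non-banks) €86 billion: reserves +€86B, deposits +€86B.
Totals: Δreserves = +€42B, Δdeposits = +€17B.
Δrequired reserves = 14% × +€17B = +€2.38B.
Δexcess reserves = Δreserves − Δrequired = +€42B − (+€2.38B) = +€39.62 billion.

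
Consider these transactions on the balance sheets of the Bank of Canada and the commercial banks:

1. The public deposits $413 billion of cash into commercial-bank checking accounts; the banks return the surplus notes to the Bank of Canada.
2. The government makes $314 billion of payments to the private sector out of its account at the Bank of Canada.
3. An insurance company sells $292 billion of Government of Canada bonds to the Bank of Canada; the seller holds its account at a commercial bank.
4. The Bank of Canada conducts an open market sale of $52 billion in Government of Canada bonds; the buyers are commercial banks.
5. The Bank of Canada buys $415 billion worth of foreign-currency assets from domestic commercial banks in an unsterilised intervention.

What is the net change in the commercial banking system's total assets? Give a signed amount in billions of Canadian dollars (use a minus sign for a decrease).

Bank of Canada balance sheet:
  Assets:      Securities +$240B, Foreign assets +$415B
  Liabilities: Bank reserves +$1382B, Currency in circulation −$413B, Government deposits −$314B
Commercial banking system:
  Assets:      Reserves at CB +$1382B, Securities +$52B, Foreign assets −$415B
  Liabilities: Checkable deposits +$1019B
Change in total bank assets = +$1019 billion.

+$1019 billion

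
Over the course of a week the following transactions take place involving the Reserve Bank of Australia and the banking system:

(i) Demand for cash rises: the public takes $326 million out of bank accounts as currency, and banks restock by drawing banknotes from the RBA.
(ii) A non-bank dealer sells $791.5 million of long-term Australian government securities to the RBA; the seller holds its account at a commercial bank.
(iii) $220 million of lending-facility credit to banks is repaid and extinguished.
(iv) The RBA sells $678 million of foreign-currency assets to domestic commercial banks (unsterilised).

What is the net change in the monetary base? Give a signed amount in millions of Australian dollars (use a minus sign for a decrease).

-$106.5 million

RBA balance sheet:
  Assets:      Securities +$791.5M, Loans to banks −$220M, Foreign assets −$678M
  Liabilities: Bank reserves −$432.5M, Currency in circulation +$326M
Commercial banking system:
  Assets:      Reserves at CB −$432.5M, Foreign assets +$678M
  Liabilities: Checkable deposits +$465.5M, Borrowings from CB −$220M
Monetary base = currency + reserves: +$326M + (−$432.5M) = -$106.5 million.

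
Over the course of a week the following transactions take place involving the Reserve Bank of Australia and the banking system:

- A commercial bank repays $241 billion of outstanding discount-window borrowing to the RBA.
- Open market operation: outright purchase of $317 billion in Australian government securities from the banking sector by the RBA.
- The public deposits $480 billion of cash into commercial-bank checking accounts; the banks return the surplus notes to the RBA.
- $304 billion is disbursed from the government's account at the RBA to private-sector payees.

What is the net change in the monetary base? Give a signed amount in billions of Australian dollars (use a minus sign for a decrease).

+$380 billion

RBA balance sheet:
  Assets:      Securities +$317B, Loans to banks −$241B
  Liabilities: Bank reserves +$860B, Currency in circulation −$480B, Government deposits −$304B
Commercial banking system:
  Assets:      Reserves at CB +$860B, Securities −$317B
  Liabilities: Checkable deposits +$784B, Borrowings from CB −$241B
Monetary base = currency + reserves: −$480B + (+$860B) = +$380 billion.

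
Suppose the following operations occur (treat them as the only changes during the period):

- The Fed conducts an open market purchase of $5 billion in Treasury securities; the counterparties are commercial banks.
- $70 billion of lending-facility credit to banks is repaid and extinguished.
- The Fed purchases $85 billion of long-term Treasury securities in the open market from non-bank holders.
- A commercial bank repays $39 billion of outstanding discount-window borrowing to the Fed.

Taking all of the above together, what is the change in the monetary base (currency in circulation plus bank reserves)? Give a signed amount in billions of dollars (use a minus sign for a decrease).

-$19 billion

OMO purchase (from banks) $5 billion: Fed balance sheet expands → +$5B.
Discount-window repayment $70 billion: Fed balance sheet contracts → −$70B.
Asset purchase (from non-banks) $85 billion: Fed balance sheet expands → +$85B.
Discount-window repayment $39 billion: Fed balance sheet contracts → −$39B.
Net: 5 − 70 + 85 − 39 = -$19 billion.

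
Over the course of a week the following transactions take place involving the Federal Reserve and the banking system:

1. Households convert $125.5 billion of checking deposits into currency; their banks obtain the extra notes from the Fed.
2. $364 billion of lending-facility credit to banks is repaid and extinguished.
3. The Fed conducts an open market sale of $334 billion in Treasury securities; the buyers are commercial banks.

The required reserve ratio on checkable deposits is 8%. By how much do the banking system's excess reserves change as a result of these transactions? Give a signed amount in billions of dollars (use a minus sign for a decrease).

-$813.46 billion

Currency withdrawal $125.5 billion: reserves −$125.5B, deposits −$125.5B.
Discount-window repayment $364 billion: reserves −$364B, deposits 0.
OMO sale (to banks) $334 billion: reserves −$334B, deposits 0.
Totals: Δreserves = −$823.5B, Δdeposits = −$125.5B.
Δrequired reserves = 8% × −$125.5B = −$10.04B.
Δexcess reserves = Δreserves − Δrequired = −$823.5B − (−$10.04B) = -$813.46 billion.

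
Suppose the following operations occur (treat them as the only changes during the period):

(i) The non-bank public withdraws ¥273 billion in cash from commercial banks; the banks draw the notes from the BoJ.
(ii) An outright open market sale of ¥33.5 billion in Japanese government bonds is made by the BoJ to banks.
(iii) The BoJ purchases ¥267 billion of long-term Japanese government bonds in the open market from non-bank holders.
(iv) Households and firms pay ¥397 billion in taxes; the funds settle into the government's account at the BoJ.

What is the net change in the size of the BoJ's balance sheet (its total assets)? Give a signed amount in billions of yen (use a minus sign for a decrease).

Currency withdrawal ¥273 billion: only the composition of liabilities changes → 0.
OMO sale (to banks) ¥33.5 billion: a BoJ asset is shed → −¥33.5B.
Asset purchase (from non-banks) ¥267 billion: a BoJ asset is acquired → +¥267B.
Government account inflow ¥397 billion: only the composition of liabilities changes → 0.
Net: 0 − 33.5 + 267 + 0 = +¥233.5 billion.

+¥233.5 billion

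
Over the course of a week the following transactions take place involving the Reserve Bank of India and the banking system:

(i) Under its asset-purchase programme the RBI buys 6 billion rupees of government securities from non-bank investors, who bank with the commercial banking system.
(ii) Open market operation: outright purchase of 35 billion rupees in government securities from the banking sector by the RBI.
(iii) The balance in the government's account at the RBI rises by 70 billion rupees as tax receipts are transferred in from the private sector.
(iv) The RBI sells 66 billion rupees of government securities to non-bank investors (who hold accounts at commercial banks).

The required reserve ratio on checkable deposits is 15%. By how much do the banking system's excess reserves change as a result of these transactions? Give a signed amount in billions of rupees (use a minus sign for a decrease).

Asset purchase (from non-banks) 6 billion rupees: reserves +6B, deposits +6B.
OMO purchase (from banks) 35 billion rupees: reserves +35B, deposits 0.
Government account inflow 70 billion rupees: reserves −70B, deposits −70B.
Asset sale (to non-banks) 66 billion rupees: reserves −66B, deposits −66B.
Totals: Δreserves = −95B, Δdeposits = −130B.
Δrequired reserves = 15% × −130B = −19.5B.
Δexcess reserves = Δreserves − Δrequired = −95B − (−19.5B) = -75.5 billion.

-75.5 billion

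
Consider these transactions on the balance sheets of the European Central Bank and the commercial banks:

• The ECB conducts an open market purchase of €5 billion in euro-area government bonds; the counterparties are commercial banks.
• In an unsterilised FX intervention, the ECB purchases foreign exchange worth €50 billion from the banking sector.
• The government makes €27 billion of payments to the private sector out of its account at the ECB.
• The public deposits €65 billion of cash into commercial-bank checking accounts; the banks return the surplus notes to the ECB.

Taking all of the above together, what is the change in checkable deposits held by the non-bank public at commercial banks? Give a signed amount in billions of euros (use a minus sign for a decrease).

OMO purchase (from banks) €5 billion: the counterparty is a bank, so public deposits are unchanged → 0.
FX purchase €50 billion: the counterparty is a bank, so public deposits are unchanged → 0.
Government spending €27 billion: non-bank counterparties' bank balances rise → +€27B.
Currency deposit €65 billion: non-bank counterparties' bank balances rise → +€65B.
Net: 0 + 0 + 27 + 65 = +€92 billion.

+€92 billion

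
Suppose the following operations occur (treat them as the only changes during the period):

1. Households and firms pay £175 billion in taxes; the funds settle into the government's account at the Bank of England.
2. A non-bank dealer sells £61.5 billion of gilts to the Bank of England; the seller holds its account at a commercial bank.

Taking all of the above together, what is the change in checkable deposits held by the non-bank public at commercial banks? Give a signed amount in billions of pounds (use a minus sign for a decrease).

Government account inflow £175 billion: non-bank counterparties' bank balances fall → −£175B.
Asset purchase (from non-banks) £61.5 billion: non-bank counterparties' bank balances rise → +£61.5B.
Net: −175 + 61.5 = -£113.5 billion.

-£113.5 billion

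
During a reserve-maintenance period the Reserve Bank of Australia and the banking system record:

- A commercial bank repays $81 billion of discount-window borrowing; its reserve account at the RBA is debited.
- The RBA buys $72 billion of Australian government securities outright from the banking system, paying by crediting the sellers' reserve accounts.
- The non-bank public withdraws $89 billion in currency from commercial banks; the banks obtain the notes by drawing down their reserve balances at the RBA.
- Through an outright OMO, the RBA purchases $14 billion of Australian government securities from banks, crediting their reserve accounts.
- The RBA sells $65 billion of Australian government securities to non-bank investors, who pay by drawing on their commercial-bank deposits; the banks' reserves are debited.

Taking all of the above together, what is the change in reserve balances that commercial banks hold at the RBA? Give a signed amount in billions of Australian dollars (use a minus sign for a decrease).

-$149 billion

Discount-window repayment $81 billion: repayment is debited from reserves → −$81B.
OMO purchase (from banks) $72 billion: the RBA pays by crediting reserve accounts → +$72B.
Currency withdrawal $89 billion: banks swap reserves for currency → −$89B.
OMO purchase (from banks) $14 billion: the RBA pays by crediting reserve accounts → +$14B.
Asset sale (to non-banks) $65 billion: the non-bank buyers' banks settle from reserves → −$65B.
Net: −81 + 72 − 89 + 14 − 65 = -$149 billion.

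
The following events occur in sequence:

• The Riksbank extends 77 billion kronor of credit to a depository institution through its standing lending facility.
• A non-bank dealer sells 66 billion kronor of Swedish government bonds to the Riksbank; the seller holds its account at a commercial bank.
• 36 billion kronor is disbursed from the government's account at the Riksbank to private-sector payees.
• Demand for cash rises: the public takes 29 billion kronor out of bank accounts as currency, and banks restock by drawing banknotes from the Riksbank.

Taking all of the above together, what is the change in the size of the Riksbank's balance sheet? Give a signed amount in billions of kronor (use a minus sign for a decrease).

Riksbank balance sheet:
  Assets:      Securities +66B, Loans to banks +77B
  Liabilities: Bank reserves +150B, Currency in circulation +29B, Government deposits −36B
Change in total Riksbank assets = +143 billion.

+143 billion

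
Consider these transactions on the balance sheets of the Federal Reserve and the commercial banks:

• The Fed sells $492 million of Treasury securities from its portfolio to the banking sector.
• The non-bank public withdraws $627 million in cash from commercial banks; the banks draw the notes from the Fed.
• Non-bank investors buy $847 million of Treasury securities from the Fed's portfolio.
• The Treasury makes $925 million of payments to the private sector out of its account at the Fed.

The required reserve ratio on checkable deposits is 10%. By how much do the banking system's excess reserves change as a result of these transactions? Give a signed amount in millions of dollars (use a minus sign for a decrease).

OMO sale (to banks) $492 million: reserves −$492M, deposits 0.
Currency withdrawal $627 million: reserves −$627M, deposits −$627M.
Asset sale (to non-banks) $847 million: reserves −$847M, deposits −$847M.
Government spending $925 million: reserves +$925M, deposits +$925M.
Totals: Δreserves = −$1041M, Δdeposits = −$549M.
Δrequired reserves = 10% × −$549M = −$54.9M.
Δexcess reserves = Δreserves − Δrequired = −$1041M − (−$54.9M) = -$986.1 million.

-$986.1 million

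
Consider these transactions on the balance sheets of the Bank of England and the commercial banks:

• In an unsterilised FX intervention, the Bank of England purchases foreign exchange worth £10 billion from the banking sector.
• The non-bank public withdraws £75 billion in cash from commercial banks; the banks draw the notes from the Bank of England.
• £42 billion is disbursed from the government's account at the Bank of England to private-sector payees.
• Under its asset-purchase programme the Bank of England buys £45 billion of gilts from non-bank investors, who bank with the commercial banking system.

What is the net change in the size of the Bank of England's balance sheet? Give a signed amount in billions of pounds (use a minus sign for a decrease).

+£55 billion

Bank of England balance sheet:
  Assets:      Securities +£45B, Foreign assets +£10B
  Liabilities: Bank reserves +£22B, Currency in circulation +£75B, Government deposits −£42B
Commercial banking system:
  Assets:      Reserves at CB +£22B, Foreign assets −£10B
  Liabilities: Checkable deposits +£12B
Change in total Bank of England assets = +£55 billion.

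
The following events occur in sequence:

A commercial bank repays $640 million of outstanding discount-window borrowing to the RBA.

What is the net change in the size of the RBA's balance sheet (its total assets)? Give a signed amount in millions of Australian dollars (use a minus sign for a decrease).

-$640 million

Discount-window repayment $640 million: an RBA asset is shed → −$640M.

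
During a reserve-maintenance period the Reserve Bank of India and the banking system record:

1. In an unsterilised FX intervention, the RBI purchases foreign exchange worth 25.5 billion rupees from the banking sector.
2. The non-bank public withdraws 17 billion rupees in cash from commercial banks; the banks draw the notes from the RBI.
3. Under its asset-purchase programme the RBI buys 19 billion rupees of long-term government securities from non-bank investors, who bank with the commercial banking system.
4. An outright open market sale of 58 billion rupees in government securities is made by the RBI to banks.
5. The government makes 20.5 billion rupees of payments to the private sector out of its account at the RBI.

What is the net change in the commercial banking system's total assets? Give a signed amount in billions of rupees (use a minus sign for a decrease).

+22.5 billion

FX purchase 25.5 billion rupees: just an asset swap on bank balance sheets → 0.
Currency withdrawal 17 billion rupees: bank balance sheets shrink → −17B.
Asset purchase (from non-banks) 19 billion rupees: bank balance sheets expand → +19B.
OMO sale (to banks) 58 billion rupees: just an asset swap on bank balance sheets → 0.
Government spending 20.5 billion rupees: bank balance sheets expand → +20.5B.
Net: 0 − 17 + 19 + 0 + 20.5 = +22.5 billion.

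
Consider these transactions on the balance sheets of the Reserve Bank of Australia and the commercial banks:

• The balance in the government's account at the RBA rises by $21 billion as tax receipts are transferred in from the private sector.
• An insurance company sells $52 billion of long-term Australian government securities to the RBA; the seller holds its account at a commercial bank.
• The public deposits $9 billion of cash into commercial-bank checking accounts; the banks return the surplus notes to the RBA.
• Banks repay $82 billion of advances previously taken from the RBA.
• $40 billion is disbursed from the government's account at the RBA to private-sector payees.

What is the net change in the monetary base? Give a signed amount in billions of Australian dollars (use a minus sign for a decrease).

-$11 billion

Government account inflow $21 billion: reserves shift to a non-base liability → −$21B.
Asset purchase (from non-banks) $52 billion: RBA balance sheet expands → +$52B.
Currency deposit $9 billion: just a shift between currency and reserves — both are base money → 0.
Discount-window repayment $82 billion: RBA balance sheet contracts → −$82B.
Government spending $40 billion: a non-base liability converts back to reserves → +$40B.
Net: −21 + 52 + 0 − 82 + 40 = -$11 billion.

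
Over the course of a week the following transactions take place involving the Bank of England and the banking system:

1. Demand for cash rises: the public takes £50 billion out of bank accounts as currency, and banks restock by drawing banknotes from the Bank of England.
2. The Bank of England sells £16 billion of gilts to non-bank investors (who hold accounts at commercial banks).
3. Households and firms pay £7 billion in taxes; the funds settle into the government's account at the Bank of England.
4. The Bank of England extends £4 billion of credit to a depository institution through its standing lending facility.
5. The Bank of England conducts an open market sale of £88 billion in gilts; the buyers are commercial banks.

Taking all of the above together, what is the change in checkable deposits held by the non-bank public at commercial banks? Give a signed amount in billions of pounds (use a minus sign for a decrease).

Bank of England balance sheet:
  Assets:      Securities −£104B, Loans to banks +£4B
  Liabilities: Bank reserves −£157B, Currency in circulation +£50B, Government deposits +£7B
Commercial banking system:
  Assets:      Reserves at CB −£157B, Securities +£88B
  Liabilities: Checkable deposits −£73B, Borrowings from CB +£4B
So the change in checkable deposits held by the non-bank public at commercial banks is -£73 billion.

-£73 billion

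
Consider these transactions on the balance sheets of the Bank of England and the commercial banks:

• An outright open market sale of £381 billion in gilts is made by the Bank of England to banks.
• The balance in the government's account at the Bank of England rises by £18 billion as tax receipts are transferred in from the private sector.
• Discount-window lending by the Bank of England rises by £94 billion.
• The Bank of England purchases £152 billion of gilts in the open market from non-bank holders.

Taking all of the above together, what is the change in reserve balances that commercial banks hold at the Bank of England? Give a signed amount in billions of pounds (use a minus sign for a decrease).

OMO sale (to banks) £381 billion: the buying banks pay out of their reserve balances → −£381B.
Government account inflow £18 billion: funds move from bank reserves into the government account → −£18B.
Discount-window loan £94 billion: the loan is credited to the bank's reserve account → +£94B.
Asset purchase (from non-banks) £152 billion: the Bank of England pays by crediting reserve accounts → +£152B.
Net: −381 − 18 + 94 + 152 = -£153 billion.

-£153 billion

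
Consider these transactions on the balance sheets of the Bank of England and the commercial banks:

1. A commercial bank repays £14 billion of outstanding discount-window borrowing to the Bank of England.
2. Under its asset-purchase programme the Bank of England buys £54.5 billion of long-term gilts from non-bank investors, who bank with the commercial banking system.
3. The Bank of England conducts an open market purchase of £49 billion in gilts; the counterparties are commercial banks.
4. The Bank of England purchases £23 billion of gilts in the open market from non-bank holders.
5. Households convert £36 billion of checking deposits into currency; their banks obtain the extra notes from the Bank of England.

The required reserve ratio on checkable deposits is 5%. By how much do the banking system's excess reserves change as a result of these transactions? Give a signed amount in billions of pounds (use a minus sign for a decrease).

Discount-window repayment £14 billion: reserves −£14B, deposits 0.
Asset purchase (from non-banks) £54.5 billion: reserves +£54.5B, deposits +£54.5B.
OMO purchase (from banks) £49 billion: reserves +£49B, deposits 0.
Asset purchase (from non-banks) £23 billion: reserves +£23B, deposits +£23B.
Currency withdrawal £36 billion: reserves −£36B, deposits −£36B.
Totals: Δreserves = +£76.5B, Δdeposits = +£41.5B.
Δrequired reserves = 5% × +£41.5B = +£2.075B.
Δexcess reserves = Δreserves − Δrequired = +£76.5B − (+£2.075B) = +£74.425 billion.

+£74.425 billion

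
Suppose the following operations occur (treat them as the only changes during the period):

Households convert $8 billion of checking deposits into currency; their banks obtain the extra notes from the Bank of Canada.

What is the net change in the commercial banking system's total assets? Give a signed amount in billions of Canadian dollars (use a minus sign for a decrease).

Currency withdrawal $8 billion: bank balance sheets shrink → −$8B.

-$8 billion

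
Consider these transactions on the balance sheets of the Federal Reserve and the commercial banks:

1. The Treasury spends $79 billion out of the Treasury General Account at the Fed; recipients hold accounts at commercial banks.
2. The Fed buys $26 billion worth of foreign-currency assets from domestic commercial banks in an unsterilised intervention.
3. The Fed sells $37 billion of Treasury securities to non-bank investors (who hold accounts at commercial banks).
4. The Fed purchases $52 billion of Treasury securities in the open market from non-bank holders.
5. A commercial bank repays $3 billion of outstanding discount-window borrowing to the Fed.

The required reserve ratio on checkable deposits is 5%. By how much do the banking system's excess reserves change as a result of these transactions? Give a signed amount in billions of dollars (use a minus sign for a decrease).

+$112.3 billion

Government spending $79 billion: reserves +$79B, deposits +$79B.
FX purchase $26 billion: reserves +$26B, deposits 0.
Asset sale (to non-banks) $37 billion: reserves −$37B, deposits −$37B.
Asset purchase (from non-banks) $52 billion: reserves +$52B, deposits +$52B.
Discount-window repayment $3 billion: reserves −$3B, deposits 0.
Totals: Δreserves = +$117B, Δdeposits = +$94B.
Δrequired reserves = 5% × +$94B = +$4.7B.
Δexcess reserves = Δreserves − Δrequired = +$117B − (+$4.7B) = +$112.3 billion.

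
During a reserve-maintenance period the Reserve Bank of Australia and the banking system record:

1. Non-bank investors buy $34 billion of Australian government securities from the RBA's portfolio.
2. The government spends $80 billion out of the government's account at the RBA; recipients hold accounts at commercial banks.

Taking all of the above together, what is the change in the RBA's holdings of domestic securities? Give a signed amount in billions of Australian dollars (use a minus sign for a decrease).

-$34 billion

RBA balance sheet:
  Assets:      Securities −$34B
  Liabilities: Bank reserves +$46B, Government deposits −$80B
So the change in the RBA's holdings of domestic securities is -$34 billion.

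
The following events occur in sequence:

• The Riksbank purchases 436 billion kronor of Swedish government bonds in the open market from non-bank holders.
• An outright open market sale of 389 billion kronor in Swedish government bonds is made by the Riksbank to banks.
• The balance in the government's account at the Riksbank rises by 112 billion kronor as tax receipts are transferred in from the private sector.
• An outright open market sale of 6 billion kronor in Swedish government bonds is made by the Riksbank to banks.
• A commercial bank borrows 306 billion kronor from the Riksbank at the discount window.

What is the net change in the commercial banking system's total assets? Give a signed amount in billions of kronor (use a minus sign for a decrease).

Riksbank balance sheet:
  Assets:      Securities +41B, Loans to banks +306B
  Liabilities: Bank reserves +235B, Government deposits +112B
Commercial banking system:
  Assets:      Reserves at CB +235B, Securities +395B
  Liabilities: Checkable deposits +324B, Borrowings from CB +306B
Change in total bank assets = +630 billion.

+630 billion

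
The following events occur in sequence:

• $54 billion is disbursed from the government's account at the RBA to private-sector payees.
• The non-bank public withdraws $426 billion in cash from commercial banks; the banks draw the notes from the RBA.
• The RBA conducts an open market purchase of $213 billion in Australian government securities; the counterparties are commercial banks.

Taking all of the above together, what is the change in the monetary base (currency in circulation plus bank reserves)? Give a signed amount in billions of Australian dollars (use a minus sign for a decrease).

+$267 billion

RBA balance sheet:
  Assets:      Securities +$213B
  Liabilities: Bank reserves −$159B, Currency in circulation +$426B, Government deposits −$54B
Commercial banking system:
  Assets:      Reserves at CB −$159B, Securities −$213B
  Liabilities: Checkable deposits −$372B
Monetary base = currency + reserves: +$426B + (−$159B) = +$267 billion.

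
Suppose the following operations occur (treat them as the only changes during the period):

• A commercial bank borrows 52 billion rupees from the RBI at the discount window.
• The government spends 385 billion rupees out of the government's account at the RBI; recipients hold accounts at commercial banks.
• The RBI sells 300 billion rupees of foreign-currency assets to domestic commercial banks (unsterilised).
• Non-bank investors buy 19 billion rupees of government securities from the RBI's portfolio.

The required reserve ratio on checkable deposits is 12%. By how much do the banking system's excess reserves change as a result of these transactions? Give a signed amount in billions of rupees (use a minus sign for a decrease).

Discount-window loan 52 billion rupees: reserves +52B, deposits 0.
Government spending 385 billion rupees: reserves +385B, deposits +385B.
FX sale 300 billion rupees: reserves −300B, deposits 0.
Asset sale (to non-banks) 19 billion rupees: reserves −19B, deposits −19B.
Totals: Δreserves = +118B, Δdeposits = +366B.
Δrequired reserves = 12% × +366B = +43.92B.
Δexcess reserves = Δreserves − Δrequired = +118B − (+43.92B) = +74.08 billion.

+74.08 billion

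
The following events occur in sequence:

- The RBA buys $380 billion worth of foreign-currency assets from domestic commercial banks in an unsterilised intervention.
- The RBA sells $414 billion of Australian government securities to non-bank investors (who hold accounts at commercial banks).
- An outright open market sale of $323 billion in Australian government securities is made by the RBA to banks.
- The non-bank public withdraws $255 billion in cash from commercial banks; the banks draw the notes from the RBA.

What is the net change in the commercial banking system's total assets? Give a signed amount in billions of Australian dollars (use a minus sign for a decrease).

RBA balance sheet:
  Assets:      Securities −$737B, Foreign assets +$380B
  Liabilities: Bank reserves −$612B, Currency in circulation +$255B
Commercial banking system:
  Assets:      Reserves at CB −$612B, Securities +$323B, Foreign assets −$380B
  Liabilities: Checkable deposits −$669B
Change in total bank assets = -$669 billion.

-$669 billion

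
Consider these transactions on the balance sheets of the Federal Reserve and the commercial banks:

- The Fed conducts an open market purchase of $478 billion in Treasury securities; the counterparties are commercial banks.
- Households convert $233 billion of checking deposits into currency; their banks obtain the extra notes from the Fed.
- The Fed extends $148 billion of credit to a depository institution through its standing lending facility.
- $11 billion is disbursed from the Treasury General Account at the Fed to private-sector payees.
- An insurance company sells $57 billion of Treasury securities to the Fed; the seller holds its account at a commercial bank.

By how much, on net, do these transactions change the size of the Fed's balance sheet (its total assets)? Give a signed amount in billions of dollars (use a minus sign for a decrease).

OMO purchase (from banks) $478 billion: a Fed asset is acquired → +$478B.
Currency withdrawal $233 billion: only the composition of liabilities changes → 0.
Discount-window loan $148 billion: a Fed asset is acquired → +$148B.
Government spending $11 billion: only the composition of liabilities changes → 0.
Asset purchase (from non-banks) $57 billion: a Fed asset is acquired → +$57B.
Net: 478 + 0 + 148 + 0 + 57 = +$683 billion.

+$683 billion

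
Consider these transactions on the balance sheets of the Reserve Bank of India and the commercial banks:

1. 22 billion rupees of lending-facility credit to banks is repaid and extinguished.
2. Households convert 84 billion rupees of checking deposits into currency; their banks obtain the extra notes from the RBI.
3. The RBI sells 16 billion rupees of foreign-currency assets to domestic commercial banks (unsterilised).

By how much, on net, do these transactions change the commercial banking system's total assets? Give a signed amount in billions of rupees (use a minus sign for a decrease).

-106 billion

Discount-window repayment 22 billion rupees: bank balance sheets shrink → −22B.
Currency withdrawal 84 billion rupees: bank balance sheets shrink → −84B.
FX sale 16 billion rupees: just an asset swap on bank balance sheets → 0.
Net: −22 − 84 + 0 = -106 billion.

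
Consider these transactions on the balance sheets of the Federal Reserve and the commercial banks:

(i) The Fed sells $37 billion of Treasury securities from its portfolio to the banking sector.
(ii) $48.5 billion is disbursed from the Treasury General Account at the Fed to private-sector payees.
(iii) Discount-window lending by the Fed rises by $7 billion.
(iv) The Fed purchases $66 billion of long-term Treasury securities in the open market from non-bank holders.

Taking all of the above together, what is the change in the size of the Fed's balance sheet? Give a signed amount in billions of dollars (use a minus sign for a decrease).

OMO sale (to banks) $37 billion: a Fed asset is shed → −$37B.
Government spending $48.5 billion: only the composition of liabilities changes → 0.
Discount-window loan $7 billion: a Fed asset is acquired → +$7B.
Asset purchase (from non-banks) $66 billion: a Fed asset is acquired → +$66B.
Net: −37 + 0 + 7 + 66 = +$36 billion.

+$36 billion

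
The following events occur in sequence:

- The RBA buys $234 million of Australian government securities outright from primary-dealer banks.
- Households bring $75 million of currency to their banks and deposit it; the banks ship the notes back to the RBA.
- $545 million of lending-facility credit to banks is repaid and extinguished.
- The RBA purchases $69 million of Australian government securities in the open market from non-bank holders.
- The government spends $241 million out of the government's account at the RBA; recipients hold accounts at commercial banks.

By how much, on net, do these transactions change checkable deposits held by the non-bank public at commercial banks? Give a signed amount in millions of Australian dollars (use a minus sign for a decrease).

OMO purchase (from banks) $234 million: the counterparty is a bank, so public deposits are unchanged → 0.
Currency deposit $75 million: non-bank counterparties' bank balances rise → +$75M.
Discount-window repayment $545 million: the counterparty is a bank, so public deposits are unchanged → 0.
Asset purchase (from non-banks) $69 million: non-bank counterparties' bank balances rise → +$69M.
Government spending $241 million: non-bank counterparties' bank balances rise → +$241M.
Net: 0 + 75 + 0 + 69 + 241 = +$385 million.

+$385 million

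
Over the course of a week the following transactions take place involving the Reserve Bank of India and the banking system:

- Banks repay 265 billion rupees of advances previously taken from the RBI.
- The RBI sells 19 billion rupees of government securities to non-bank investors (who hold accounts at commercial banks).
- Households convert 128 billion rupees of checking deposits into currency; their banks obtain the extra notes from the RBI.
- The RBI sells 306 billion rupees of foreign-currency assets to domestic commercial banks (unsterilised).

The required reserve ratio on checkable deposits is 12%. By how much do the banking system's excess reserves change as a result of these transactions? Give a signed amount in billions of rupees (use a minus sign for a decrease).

Discount-window repayment 265 billion rupees: reserves −265B, deposits 0.
Asset sale (to non-banks) 19 billion rupees: reserves −19B, deposits −19B.
Currency withdrawal 128 billion rupees: reserves −128B, deposits −128B.
FX sale 306 billion rupees: reserves −306B, deposits 0.
Totals: Δreserves = −718B, Δdeposits = −147B.
Δrequired reserves = 12% × −147B = −17.64B.
Δexcess reserves = Δreserves − Δrequired = −718B − (−17.64B) = -700.36 billion.

-700.36 billion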